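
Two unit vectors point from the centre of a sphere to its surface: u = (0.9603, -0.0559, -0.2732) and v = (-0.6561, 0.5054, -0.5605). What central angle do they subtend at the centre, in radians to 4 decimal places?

u·v = -0.5052; |u| = 1.0000, |v| = 1.0000.
cos θ = (u·v)/(|u||v|) = -0.5052, so θ = 2.1004 rad.

2.1004 rad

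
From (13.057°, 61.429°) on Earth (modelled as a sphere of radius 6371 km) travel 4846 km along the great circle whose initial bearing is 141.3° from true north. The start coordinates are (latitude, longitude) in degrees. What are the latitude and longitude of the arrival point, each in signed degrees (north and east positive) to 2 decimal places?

-21.13°, 88.95°

Angular distance δ = d/R = 4846/6371 = 0.76063 rad; initial bearing θ = 2.4662 rad.
sin φ₂ = sin φ₁ cos δ + cos φ₁ sin δ cos θ = (0.2259)(0.7244) + (0.9741)(0.6894)(-0.7804) = -0.3604, so φ₂ = -21.13°.
Δλ = atan2(sin θ sin δ cos φ₁, cos δ − sin φ₁ sin φ₂) = atan2(0.4199, 0.8058) = 27.522°.
λ₂ = 61.429° + 27.522° = 88.95°.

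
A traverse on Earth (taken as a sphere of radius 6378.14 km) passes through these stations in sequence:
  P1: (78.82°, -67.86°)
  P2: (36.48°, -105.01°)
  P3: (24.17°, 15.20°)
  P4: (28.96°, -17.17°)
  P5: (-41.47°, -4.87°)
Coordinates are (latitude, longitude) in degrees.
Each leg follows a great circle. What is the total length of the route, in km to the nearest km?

27026 km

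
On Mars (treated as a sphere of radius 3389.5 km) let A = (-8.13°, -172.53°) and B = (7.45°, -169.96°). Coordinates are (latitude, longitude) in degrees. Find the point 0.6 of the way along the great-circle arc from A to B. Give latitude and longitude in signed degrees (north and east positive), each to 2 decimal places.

Central angle δ = 0.2756 rad. Interpolating on the sphere with fraction f = 0.6:
P = [sin((1−f)δ)·A + sin(fδ)·B] / sin δ = 0.4043·A + 0.6049·B in Cartesian coordinates,
giving P = (-0.9874, -0.1566, 0.0213), i.e. latitude 1.22°, longitude -170.99°.

1.22°, -170.99°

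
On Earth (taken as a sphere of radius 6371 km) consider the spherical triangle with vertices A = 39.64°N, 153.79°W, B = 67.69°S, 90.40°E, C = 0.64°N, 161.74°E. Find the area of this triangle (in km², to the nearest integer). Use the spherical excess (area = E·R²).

22674838 km²

Side lengths (central angles): a = 1.4594, b = 0.9805, c = 2.3710 rad; semiperimeter s = 2.4055.
By l'Huilier's theorem, tan(E/4) = √[tan(s/2) tan((s−a)/2) tan((s−b)/2) tan((s−c)/2)], giving spherical excess E = 0.5586 rad.
Area = E·R² = 0.5586 × (6371)² ≈ 22674838 km².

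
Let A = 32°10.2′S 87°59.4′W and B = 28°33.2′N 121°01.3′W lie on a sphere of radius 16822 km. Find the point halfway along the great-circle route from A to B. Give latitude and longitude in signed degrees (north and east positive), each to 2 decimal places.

-1.89°, -104.82°

Central angle δ = 1.1930 rad. Interpolating on the sphere with fraction f = 0.5:
P = [sin((1−f)δ)·A + sin(fδ)·B] / sin δ = 0.6044·A + 0.6044·B in Cartesian coordinates,
giving P = (-0.2556, -0.9662, -0.0329), i.e. latitude -1.89°, longitude -104.82°.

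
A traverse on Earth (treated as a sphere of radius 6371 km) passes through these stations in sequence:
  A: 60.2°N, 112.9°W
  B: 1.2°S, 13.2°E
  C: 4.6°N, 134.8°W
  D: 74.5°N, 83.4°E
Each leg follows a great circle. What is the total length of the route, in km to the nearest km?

Leg A→B: central angle 1.8870 rad, distance 12021.8 km.
Leg B→C: central angle 2.5808 rad, distance 16442.0 km.
Leg C→D: central angle 1.7032 rad, distance 10851.3 km.
Total: 12021.8 + 16442.0 + 10851.3 ≈ 39315 km.

39315 km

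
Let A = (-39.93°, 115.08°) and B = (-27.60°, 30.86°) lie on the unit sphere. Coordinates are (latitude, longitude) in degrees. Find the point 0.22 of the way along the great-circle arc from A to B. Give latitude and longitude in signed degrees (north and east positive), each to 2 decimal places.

-43.13°, 95.34°

The central angle between A and B is δ = 1.1963 rad.
With f = 0.22, the slerp weights are sin((1−f)δ)/sin δ = 0.8633 and sin(fδ)/sin δ = 0.2795.
Weighted sum of the unit vectors: (0.8633)·(-0.3250,0.6945,-0.6419) + (0.2795)·(0.7607,0.4546,-0.4633) = (-0.0680, 0.7267, -0.6836).
Converting back: φ = atan2(z, √(x²+y²)) = -43.13°, λ = atan2(y, x) = 95.34°.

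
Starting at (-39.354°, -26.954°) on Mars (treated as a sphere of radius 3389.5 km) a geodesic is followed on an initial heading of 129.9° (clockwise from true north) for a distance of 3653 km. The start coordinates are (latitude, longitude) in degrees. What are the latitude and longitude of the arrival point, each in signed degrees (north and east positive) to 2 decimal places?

-47.48°, 62.39°

Angular distance δ = d/R = 3653/3389.5 = 1.07774 rad; initial bearing θ = 2.2672 rad.
sin φ₂ = sin φ₁ cos δ + cos φ₁ sin δ cos θ = (-0.6341)(0.4733) + (0.7732)(0.8809)(-0.6414) = -0.7371, so φ₂ = -47.48°.
Δλ = atan2(sin θ sin δ cos φ₁, cos δ − sin φ₁ sin φ₂) = atan2(0.5225, 0.0059) = 89.348°.
λ₂ = -26.954° + 89.348° = 62.39°.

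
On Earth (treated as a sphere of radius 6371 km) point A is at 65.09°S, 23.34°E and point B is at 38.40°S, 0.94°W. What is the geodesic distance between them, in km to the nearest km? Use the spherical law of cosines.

3358 km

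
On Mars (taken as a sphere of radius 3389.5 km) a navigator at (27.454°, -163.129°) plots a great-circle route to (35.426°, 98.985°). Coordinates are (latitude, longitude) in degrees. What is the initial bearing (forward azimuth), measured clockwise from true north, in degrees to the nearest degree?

Δλ = -97.886° = -1.7084 rad.
y = sin Δλ · cos φ₂ = (-0.9905)(0.8149) = -0.8072
x = cos φ₁ sin φ₂ − sin φ₁ cos φ₂ cos Δλ = (0.8874)(0.5797) − (0.4610)(0.8149)(-0.1372) = 0.5659
θ = atan2(y, x) = -54.96°; adding 360° gives 305°.

305°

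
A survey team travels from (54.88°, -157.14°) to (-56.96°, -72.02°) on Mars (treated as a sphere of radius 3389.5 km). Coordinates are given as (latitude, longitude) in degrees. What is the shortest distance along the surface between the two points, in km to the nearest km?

In radians: φ₁ = 0.9578, φ₂ = -0.9941, Δλ = 85.120° = 1.4856 rad.
Haversine: a = sin²(Δφ/2) + cos φ₁ cos φ₂ sin²(Δλ/2) = 0.6860 + (0.5753)(0.5452)(0.4575) = 0.82950.
Central angle c = 2·arcsin(√a) = 2.29028 rad.
Distance = R·c = 3389.5 × 2.2903 ≈ 7763 km.

7763 km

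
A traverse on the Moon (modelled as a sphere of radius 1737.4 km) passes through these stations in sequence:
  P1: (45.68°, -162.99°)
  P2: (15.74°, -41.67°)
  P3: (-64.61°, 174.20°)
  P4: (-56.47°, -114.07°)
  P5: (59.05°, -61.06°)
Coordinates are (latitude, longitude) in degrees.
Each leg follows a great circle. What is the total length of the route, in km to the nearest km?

Leg P1→P2: central angle 1.7269 rad, distance 3000.3 km.
Leg P2→P3: central angle 2.1889 rad, distance 3803.0 km.
Leg P3→P4: central angle 0.5965 rad, distance 1036.3 km.
Leg P4→P5: central angle 2.1460 rad, distance 3728.4 km.
Total: 3000.3 + 3803.0 + 1036.3 + 3728.4 ≈ 11568 km.

11568 km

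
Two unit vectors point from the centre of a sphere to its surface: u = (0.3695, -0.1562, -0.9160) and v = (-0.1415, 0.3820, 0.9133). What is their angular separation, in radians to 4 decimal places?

u·v = -0.9485; |u| = 1.0000, |v| = 1.0000.
cos θ = (u·v)/(|u||v|) = -0.9485, so θ = 2.8193 rad.

2.8193 rad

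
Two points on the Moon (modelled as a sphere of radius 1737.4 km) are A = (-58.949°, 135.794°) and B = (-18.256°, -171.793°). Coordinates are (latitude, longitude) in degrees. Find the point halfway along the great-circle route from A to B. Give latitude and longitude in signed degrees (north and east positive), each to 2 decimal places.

-41.36°, 170.29°

The central angle between A and B is δ = 0.9677 rad.
With f = 0.5, the slerp weights are sin((1−f)δ)/sin δ = 0.5648 and sin(fδ)/sin δ = 0.5648.
Weighted sum of the unit vectors: (0.5648)·(-0.3697,0.3596,-0.8567) + (0.5648)·(-0.9399,-0.1356,-0.3133) = (-0.7398, 0.1266, -0.6609).
Converting back: φ = atan2(z, √(x²+y²)) = -41.36°, λ = atan2(y, x) = 170.29°.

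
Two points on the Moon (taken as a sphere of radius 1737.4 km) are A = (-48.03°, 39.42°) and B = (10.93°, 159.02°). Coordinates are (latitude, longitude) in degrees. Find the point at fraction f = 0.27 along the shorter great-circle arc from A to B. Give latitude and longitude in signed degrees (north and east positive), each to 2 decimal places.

The central angle between A and B is δ = 2.0548 rad.
With f = 0.27, the slerp weights are sin((1−f)δ)/sin δ = 1.1269 and sin(fδ)/sin δ = 0.5951.
Weighted sum of the unit vectors: (1.1269)·(0.5166,0.4247,-0.7435) + (0.5951)·(-0.9168,0.3515,0.1896) = (0.0366, 0.6878, -0.7250).
Converting back: φ = atan2(z, √(x²+y²)) = -46.47°, λ = atan2(y, x) = 86.95°.

-46.47°, 86.95°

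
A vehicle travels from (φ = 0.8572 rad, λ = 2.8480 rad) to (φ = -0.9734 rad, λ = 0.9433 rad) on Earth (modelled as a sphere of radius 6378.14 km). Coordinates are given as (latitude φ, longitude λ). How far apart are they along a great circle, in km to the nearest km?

15387 km

In radians: φ₁ = 0.8572, φ₂ = -0.9734, Δλ = -109.131° = -1.9047 rad.
Haversine: a = sin²(Δφ/2) + cos φ₁ cos φ₂ sin²(Δλ/2) = 0.6284 + (0.6546)(0.5625)(0.6639) = 0.87287.
Central angle c = 2·arcsin(√a) = 2.41244 rad.
Distance = R·c = 6378.14 × 2.4124 ≈ 15387 km.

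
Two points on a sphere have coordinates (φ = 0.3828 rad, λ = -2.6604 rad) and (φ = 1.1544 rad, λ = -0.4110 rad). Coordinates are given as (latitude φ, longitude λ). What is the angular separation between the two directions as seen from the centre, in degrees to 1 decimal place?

In radians: φ₁ = 0.3828, φ₂ = 1.1544, Δλ = 128.881° = 2.2494 rad.
Haversine: a = sin²(Δφ/2) + cos φ₁ cos φ₂ sin²(Δλ/2) = 0.1416 + (0.9276)(0.4045)(0.8139) = 0.44695.
Central angle c = 2·arcsin(√a) = 1.46450 rad.
So the angular separation is 83.9°.

83.9°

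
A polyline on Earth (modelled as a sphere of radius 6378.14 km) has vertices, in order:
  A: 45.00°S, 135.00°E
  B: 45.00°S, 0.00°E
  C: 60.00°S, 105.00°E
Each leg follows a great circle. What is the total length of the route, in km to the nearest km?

Leg A→B: central angle 1.4238 rad, distance 9081.3 km.
Leg B→C: central angle 1.0229 rad, distance 6524.4 km.
Total: 9081.3 + 6524.4 ≈ 15606 km.

15606 km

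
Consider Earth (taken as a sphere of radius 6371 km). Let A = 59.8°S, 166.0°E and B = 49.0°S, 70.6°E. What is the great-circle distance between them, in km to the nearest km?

In radians: φ₁ = -1.0437, φ₂ = -0.8552, Δλ = -95.400° = -1.6650 rad.
Haversine: a = sin²(Δφ/2) + cos φ₁ cos φ₂ sin²(Δλ/2) = 0.0089 + (0.5030)(0.6561)(0.5471) = 0.18939.
Central angle c = 2·arcsin(√a) = 0.90050 rad.
Distance = R·c = 6371 × 0.9005 ≈ 5737 km.

5737 km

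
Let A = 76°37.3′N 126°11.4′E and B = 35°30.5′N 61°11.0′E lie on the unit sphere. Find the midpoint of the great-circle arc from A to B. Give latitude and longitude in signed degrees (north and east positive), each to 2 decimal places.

58.94°, 74.14°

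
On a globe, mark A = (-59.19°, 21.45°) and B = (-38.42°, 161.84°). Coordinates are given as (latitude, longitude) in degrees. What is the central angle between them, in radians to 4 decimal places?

With latitudes φ₁ = -59.190°, φ₂ = -38.420° and longitude difference Δλ = 140.390°:
Haversine: a = sin²(Δφ/2) + cos φ₁ cos φ₂ sin²(Δλ/2) = 0.0325 + (0.5122)(0.7835)(0.8852) = 0.38772.
Central angle c = 2·arcsin(√a) = 1.34430 rad.
So the angular separation is 1.3443 rad.

1.3443 rad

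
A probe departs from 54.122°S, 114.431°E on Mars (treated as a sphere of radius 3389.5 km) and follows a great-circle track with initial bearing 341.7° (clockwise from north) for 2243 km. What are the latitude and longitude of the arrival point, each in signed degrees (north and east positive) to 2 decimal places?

-17.30°, 102.77°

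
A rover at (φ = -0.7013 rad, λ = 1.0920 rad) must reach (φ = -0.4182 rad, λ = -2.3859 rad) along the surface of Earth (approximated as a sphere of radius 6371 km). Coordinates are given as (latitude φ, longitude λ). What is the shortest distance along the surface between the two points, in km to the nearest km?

12609 km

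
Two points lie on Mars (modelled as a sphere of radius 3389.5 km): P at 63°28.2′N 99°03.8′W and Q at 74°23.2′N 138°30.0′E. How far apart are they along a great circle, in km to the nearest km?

With latitudes φ₁ = 63.470°, φ₂ = 74.387° and longitude difference Δλ = -122.437°:
Haversine: a = sin²(Δφ/2) + cos φ₁ cos φ₂ sin²(Δλ/2) = 0.0090 + (0.4467)(0.2691)(0.7682) = 0.10140.
Central angle c = 2·arcsin(√a) = 0.64814 rad.
Distance = R·c = 3389.5 × 0.6481 ≈ 2197 km.

2197 km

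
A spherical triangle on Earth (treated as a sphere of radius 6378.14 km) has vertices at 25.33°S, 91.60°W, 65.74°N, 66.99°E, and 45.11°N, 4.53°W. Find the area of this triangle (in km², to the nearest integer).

Side lengths (central angles): a = 0.7410, b = 1.8447, c = 2.3976 rad; semiperimeter s = 2.4917.
By l'Huilier's theorem, tan(E/4) = √[tan(s/2) tan((s−a)/2) tan((s−b)/2) tan((s−c)/2)], giving spherical excess E = 0.9302 rad.
Area = E·R² = 0.9302 × (6378.14)² ≈ 37841768 km².

37841768 km²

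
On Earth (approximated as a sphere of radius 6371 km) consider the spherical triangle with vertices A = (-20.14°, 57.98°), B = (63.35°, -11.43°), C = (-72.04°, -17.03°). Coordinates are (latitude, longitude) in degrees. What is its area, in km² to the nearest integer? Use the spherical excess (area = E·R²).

70696845 km²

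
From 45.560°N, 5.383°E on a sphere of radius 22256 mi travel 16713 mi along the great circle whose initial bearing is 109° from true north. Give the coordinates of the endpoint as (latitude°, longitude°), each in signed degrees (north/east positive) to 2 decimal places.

21.49°, 49.28°

Angular distance δ = d/R = 16713/22256 = 0.75094 rad; initial bearing θ = 1.9024 rad.
sin φ₂ = sin φ₁ cos δ + cos φ₁ sin δ cos θ = (0.7140)(0.7310) + (0.7002)(0.6823)(-0.3256) = 0.3664, so φ₂ = 21.49°.
Δλ = atan2(sin θ sin δ cos φ₁, cos δ − sin φ₁ sin φ₂) = atan2(0.4517, 0.4694) = 43.898°.
λ₂ = 5.383° + 43.898° = 49.28°.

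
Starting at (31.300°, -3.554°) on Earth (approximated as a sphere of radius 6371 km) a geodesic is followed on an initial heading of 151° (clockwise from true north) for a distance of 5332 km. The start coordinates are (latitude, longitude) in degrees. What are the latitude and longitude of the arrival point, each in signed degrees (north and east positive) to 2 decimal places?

Angular distance δ = d/R = 5332/6371 = 0.83692 rad; initial bearing θ = 2.6354 rad.
sin φ₂ = sin φ₁ cos δ + cos φ₁ sin δ cos θ = (0.5195)(0.6698) + (0.8545)(0.7426)(-0.8746) = -0.2070, so φ₂ = -11.95°.
Δλ = atan2(sin θ sin δ cos φ₁, cos δ − sin φ₁ sin φ₂) = atan2(0.3076, 0.7773) = 21.591°.
λ₂ = -3.554° + 21.591° = 18.04°.

-11.95°, 18.04°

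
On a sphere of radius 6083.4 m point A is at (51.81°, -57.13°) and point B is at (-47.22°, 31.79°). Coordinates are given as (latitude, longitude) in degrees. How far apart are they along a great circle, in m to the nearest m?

13238 m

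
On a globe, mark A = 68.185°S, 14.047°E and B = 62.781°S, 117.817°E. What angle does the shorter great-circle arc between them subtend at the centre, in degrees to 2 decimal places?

Let φ₁ = -1.1901 rad, φ₂ = -1.0957 rad, and Δλ = 1.8111 rad.
Haversine: a = sin²(Δφ/2) + cos φ₁ cos φ₂ sin²(Δλ/2) = 0.0022 + (0.3716)(0.4574)(0.6190) = 0.10744.
Central angle c = 2·arcsin(√a) = 0.66790 rad.
So the angular separation is 38.27°.

38.27°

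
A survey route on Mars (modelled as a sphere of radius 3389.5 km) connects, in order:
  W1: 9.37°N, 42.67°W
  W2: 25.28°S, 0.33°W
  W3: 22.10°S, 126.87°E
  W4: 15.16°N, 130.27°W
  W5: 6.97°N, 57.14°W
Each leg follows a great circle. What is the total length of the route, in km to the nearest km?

Leg W1→W2: central angle 0.9398 rad, distance 3185.5 km.
Leg W2→W3: central angle 1.9240 rad, distance 6521.3 km.
Leg W3→W4: central angle 1.8728 rad, distance 6347.8 km.
Leg W4→W5: central angle 1.2558 rad, distance 4256.7 km.
Total: 3185.5 + 6521.3 + 6347.8 + 4256.7 ≈ 20311 km.

20311 km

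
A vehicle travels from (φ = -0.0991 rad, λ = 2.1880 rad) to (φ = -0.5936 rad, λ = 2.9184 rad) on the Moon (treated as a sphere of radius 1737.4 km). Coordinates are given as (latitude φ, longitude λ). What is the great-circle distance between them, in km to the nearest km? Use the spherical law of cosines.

Let φ₁ = -0.0991 rad, φ₂ = -0.5936 rad, and Δλ = 0.7304 rad.
cos c = sin φ₁ sin φ₂ + cos φ₁ cos φ₂ cos Δλ = (-0.0989)(-0.5593) + (0.9951)(0.8289)(0.7449) = 0.66979,
so c = arccos(0.66979) = 0.83687 rad.
Distance = R·c = 1737.4 × 0.8369 ≈ 1454 km.

1454 km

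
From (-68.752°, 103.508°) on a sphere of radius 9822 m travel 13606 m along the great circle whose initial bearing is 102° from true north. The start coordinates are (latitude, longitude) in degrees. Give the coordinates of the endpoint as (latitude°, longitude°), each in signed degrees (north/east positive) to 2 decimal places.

-14.24°, -159.17°

Angular distance δ = d/R = 13606/9822 = 1.38526 rad; initial bearing θ = 1.7802 rad.
sin φ₂ = sin φ₁ cos δ + cos φ₁ sin δ cos θ = (-0.9320)(0.1845) + (0.3624)(0.9828)(-0.2079) = -0.2460, so φ₂ = -14.24°.
Δλ = atan2(sin θ sin δ cos φ₁, cos δ − sin φ₁ sin φ₂) = atan2(0.3484, -0.0448) = 97.326°.
λ₂ = 103.508° + 97.326° = 200.83° → -159.17° after wrapping to (−180°, 180°].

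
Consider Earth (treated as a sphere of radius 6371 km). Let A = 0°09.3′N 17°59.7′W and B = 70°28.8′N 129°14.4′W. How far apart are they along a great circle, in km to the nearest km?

10764 km

Let φ₁ = 0.0027 rad, φ₂ = 1.2301 rad, and Δλ = -1.9416 rad.
Haversine: a = sin²(Δφ/2) + cos φ₁ cos φ₂ sin²(Δλ/2) = 0.3317 + (1.0000)(0.3341)(0.6812) = 0.55926.
Central angle c = 2·arcsin(√a) = 1.68960 rad.
Distance = R·c = 6371 × 1.6896 ≈ 10764 km.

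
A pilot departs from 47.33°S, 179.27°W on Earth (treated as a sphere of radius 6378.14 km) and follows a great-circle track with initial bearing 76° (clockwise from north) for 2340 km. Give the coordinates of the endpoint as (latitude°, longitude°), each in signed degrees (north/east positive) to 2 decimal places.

Angular distance δ = d/R = 2340/6378.14 = 0.36688 rad; initial bearing θ = 1.3265 rad.
sin φ₂ = sin φ₁ cos δ + cos φ₁ sin δ cos θ = (-0.7353)(0.9335) + (0.6778)(0.3587)(0.2419) = -0.6275, so φ₂ = -38.87°.
Δλ = atan2(sin θ sin δ cos φ₁, cos δ − sin φ₁ sin φ₂) = atan2(0.2359, 0.4721) = 26.553°.
λ₂ = -179.270° + 26.553° = -152.72°.

-38.87°, -152.72°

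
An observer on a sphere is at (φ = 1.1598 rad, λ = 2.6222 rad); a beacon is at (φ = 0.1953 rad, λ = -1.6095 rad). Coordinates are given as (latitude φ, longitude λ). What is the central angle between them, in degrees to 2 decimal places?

With latitudes φ₁ = 66.452°, φ₂ = 11.190° and longitude difference Δλ = 117.541°:
Haversine: a = sin²(Δφ/2) + cos φ₁ cos φ₂ sin²(Δλ/2) = 0.2151 + (0.3995)(0.9810)(0.7312) = 0.50166.
Central angle c = 2·arcsin(√a) = 1.57412 rad.
So the angular separation is 90.19°.

90.19°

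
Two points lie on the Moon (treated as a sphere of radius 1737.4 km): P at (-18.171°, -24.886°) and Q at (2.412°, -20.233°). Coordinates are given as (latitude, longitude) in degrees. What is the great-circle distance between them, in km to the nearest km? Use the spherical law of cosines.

639 km

Let φ₁ = -0.3171 rad, φ₂ = 0.0421 rad, and Δλ = 0.0812 rad.
cos c = sin φ₁ sin φ₂ + cos φ₁ cos φ₂ cos Δλ = (-0.3119)(0.0421) + (0.9501)(0.9991)(0.9967) = 0.93304,
so c = arccos(0.93304) = 0.36804 rad.
Distance = R·c = 1737.4 × 0.3680 ≈ 639 km.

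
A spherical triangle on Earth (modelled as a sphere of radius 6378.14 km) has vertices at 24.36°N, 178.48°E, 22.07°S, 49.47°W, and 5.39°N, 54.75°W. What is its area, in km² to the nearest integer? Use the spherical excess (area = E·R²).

34441277 km²

Side lengths (central angles): a = 0.4877, b = 2.0992, c = 2.3752 rad; semiperimeter s = 2.4810.
By l'Huilier's theorem, tan(E/4) = √[tan(s/2) tan((s−a)/2) tan((s−b)/2) tan((s−c)/2)], giving spherical excess E = 0.8466 rad.
Area = E·R² = 0.8466 × (6378.14)² ≈ 34441277 km².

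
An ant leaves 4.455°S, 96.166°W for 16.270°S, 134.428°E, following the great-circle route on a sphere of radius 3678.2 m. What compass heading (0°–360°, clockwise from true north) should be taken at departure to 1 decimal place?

With φ₁ = -0.0778, φ₂ = -0.2840, Δλ = -2.2586 rad, the forward-azimuth formula gives
θ = atan2( sin Δλ cos φ₂ , cos φ₁ sin φ₂ − sin φ₁ cos φ₂ cos Δλ ) = atan2(-0.7417, -0.3267) = -113.77°.
Adding 360° brings this into [0°, 360°): 246.2°.

246.2°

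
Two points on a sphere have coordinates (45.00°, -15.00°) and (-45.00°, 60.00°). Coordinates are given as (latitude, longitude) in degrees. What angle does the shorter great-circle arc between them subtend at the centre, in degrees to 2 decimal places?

111.75°

With latitudes φ₁ = 45.000°, φ₂ = -45.000° and longitude difference Δλ = 75.000°:
cos c = sin φ₁ sin φ₂ + cos φ₁ cos φ₂ cos Δλ = (0.7071)(-0.7071) + (0.7071)(0.7071)(0.2588) = -0.37059,
so c = arccos(-0.37059) = 1.95044 rad.
So the angular separation is 111.75°.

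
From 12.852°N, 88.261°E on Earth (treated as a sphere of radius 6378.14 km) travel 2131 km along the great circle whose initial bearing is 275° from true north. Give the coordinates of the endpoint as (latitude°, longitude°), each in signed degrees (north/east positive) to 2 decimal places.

13.77°, 68.61°

Angular distance δ = d/R = 2131/6378.14 = 0.33411 rad; initial bearing θ = 4.7997 rad.
sin φ₂ = sin φ₁ cos δ + cos φ₁ sin δ cos θ = (0.2224)(0.9447) + (0.9749)(0.3279)(0.0872) = 0.2380, so φ₂ = 13.77°.
Δλ = atan2(sin θ sin δ cos φ₁, cos δ − sin φ₁ sin φ₂) = atan2(-0.3185, 0.8918) = -19.654°.
λ₂ = 88.261° − 19.654° = 68.61°.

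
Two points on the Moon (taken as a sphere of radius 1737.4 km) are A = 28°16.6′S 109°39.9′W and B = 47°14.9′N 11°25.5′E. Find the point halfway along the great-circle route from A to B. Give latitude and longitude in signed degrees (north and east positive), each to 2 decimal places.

18.33°, -62.03°

The central angle between A and B is δ = 2.2871 rad.
With f = 0.5, the slerp weights are sin((1−f)δ)/sin δ = 1.2066 and sin(fδ)/sin δ = 1.2066.
Weighted sum of the unit vectors: (1.2066)·(-0.2964,-0.8293,-0.4737) + (1.2066)·(0.6654,0.1345,0.7343) = (0.4452, -0.8384, 0.3144).
Converting back: φ = atan2(z, √(x²+y²)) = 18.33°, λ = atan2(y, x) = -62.03°.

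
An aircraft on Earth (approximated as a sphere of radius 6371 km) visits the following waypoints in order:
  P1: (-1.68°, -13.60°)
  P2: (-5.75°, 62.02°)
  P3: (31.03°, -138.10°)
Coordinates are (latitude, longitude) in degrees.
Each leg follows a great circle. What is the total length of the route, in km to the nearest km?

Leg P1→P2: central angle 1.3182 rad, distance 8398.2 km.
Leg P2→P3: central angle 2.5910 rad, distance 16507.1 km.
Total: 8398.2 + 16507.1 ≈ 24905 km.

24905 km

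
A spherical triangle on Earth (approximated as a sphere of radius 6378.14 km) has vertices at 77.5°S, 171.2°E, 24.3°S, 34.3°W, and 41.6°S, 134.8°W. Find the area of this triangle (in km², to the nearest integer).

24309357 km²

Side lengths (central angles): a = 1.4212, b = 0.7328, c = 1.3452 rad; semiperimeter s = 1.7496.
By l'Huilier's theorem, tan(E/4) = √[tan(s/2) tan((s−a)/2) tan((s−b)/2) tan((s−c)/2)], giving spherical excess E = 0.5976 rad.
Area = E·R² = 0.5976 × (6378.14)² ≈ 24309357 km².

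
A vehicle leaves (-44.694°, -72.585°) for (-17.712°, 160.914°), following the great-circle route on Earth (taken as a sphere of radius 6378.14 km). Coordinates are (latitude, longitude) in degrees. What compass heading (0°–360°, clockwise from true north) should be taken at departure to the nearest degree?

231°

With φ₁ = -0.7801, φ₂ = -0.3091, Δλ = -2.2079 rad, the forward-azimuth formula gives
θ = atan2( sin Δλ cos φ₂ , cos φ₁ sin φ₂ − sin φ₁ cos φ₂ cos Δλ ) = atan2(-0.7657, -0.6148) = -128.76°.
Adding 360° brings this into [0°, 360°): 231°.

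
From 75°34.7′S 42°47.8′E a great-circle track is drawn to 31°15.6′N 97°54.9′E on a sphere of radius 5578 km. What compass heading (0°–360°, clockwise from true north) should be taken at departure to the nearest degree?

49°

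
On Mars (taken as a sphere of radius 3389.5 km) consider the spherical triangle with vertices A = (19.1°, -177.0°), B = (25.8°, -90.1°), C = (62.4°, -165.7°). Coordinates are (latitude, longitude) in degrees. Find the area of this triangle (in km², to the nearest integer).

5484572 km²

Side lengths (central angles): a = 1.0594, b = 0.7680, c = 1.3812 rad; semiperimeter s = 1.6043.
By l'Huilier's theorem, tan(E/4) = √[tan(s/2) tan((s−a)/2) tan((s−b)/2) tan((s−c)/2)], giving spherical excess E = 0.4774 rad.
Area = E·R² = 0.4774 × (3389.5)² ≈ 5484572 km².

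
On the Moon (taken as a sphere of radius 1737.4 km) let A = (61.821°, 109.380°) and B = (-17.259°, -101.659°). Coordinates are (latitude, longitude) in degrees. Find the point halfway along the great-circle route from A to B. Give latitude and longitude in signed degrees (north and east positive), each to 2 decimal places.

44.18°, -125.52°

Central angle δ = 2.2756 rad. Interpolating on the sphere with fraction f = 0.5:
P = [sin((1−f)δ)·A + sin(fδ)·B] / sin δ = 1.1917·A + 1.1917·B in Cartesian coordinates,
giving P = (-0.4167, -0.5837, 0.6969), i.e. latitude 44.18°, longitude -125.52°.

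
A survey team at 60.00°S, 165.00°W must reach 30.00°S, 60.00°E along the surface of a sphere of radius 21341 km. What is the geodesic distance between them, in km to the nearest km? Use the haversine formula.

Let φ₁ = -1.0472 rad, φ₂ = -0.5236 rad, and Δλ = -2.3562 rad.
Haversine: a = sin²(Δφ/2) + cos φ₁ cos φ₂ sin²(Δλ/2) = 0.0670 + (0.5000)(0.8660)(0.8536) = 0.43659.
Central angle c = 2·arcsin(√a) = 1.44363 rad.
Distance = R·c = 21341 × 1.4436 ≈ 30808 km.

30808 km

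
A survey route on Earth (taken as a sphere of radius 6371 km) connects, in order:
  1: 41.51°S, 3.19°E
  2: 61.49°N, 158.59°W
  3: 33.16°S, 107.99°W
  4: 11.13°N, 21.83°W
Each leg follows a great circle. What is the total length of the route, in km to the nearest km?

Leg 1→2: central angle 2.7437 rad, distance 17480.3 km.
Leg 2→3: central angle 1.7998 rad, distance 11466.6 km.
Leg 3→4: central angle 1.6214 rad, distance 10329.9 km.
Total: 17480.3 + 11466.6 + 10329.9 ≈ 39277 km.

39277 km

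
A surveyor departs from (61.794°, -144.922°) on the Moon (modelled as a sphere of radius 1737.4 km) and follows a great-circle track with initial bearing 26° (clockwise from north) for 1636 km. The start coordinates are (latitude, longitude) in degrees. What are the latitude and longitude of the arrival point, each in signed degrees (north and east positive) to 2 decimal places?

59.55°, -9.30°

Angular distance δ = d/R = 1636/1737.4 = 0.94164 rad; initial bearing θ = 0.4538 rad.
sin φ₂ = sin φ₁ cos δ + cos φ₁ sin δ cos θ = (0.8813)(0.5885) + (0.4726)(0.8085)(0.8988) = 0.8621, so φ₂ = 59.55°.
Δλ = atan2(sin θ sin δ cos φ₁, cos δ − sin φ₁ sin φ₂) = atan2(0.1675, -0.1712) = 135.626°.
λ₂ = -144.922° + 135.626° = -9.30°.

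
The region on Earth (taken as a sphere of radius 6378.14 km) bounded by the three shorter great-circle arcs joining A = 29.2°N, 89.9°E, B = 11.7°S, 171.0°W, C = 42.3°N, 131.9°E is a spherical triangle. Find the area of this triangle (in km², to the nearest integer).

Side lengths (central angles): a = 1.3110, b = 0.6298, c = 1.8071 rad; semiperimeter s = 1.8739.
By l'Huilier's theorem, tan(E/4) = √[tan(s/2) tan((s−a)/2) tan((s−b)/2) tan((s−c)/2)], giving spherical excess E = 0.3872 rad.
Area = E·R² = 0.3872 × (6378.14)² ≈ 15752058 km².

15752058 km²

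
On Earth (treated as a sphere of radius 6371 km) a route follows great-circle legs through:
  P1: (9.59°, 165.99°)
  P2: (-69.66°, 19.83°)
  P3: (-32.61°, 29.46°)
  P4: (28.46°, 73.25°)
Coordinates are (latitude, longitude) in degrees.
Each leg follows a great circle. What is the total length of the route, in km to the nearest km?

25294 km

Leg P1→P2: central angle 2.0274 rad, distance 12916.4 km.
Leg P2→P3: central angle 0.6535 rad, distance 4163.2 km.
Leg P3→P4: central angle 1.2893 rad, distance 8214.2 km.
Total: 12916.4 + 4163.2 + 8214.2 ≈ 25294 km.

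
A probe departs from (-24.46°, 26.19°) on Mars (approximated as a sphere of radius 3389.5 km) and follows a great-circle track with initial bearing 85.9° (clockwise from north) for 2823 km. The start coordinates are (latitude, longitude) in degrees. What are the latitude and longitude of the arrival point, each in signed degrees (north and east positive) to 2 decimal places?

Angular distance δ = d/R = 2823/3389.5 = 0.83287 rad; initial bearing θ = 1.4992 rad.
sin φ₂ = sin φ₁ cos δ + cos φ₁ sin δ cos θ = (-0.4141)(0.6728) + (0.9103)(0.7399)(0.0715) = -0.2304, so φ₂ = -13.32°.
Δλ = atan2(sin θ sin δ cos φ₁, cos δ − sin φ₁ sin φ₂) = atan2(0.6717, 0.5774) = 49.321°.
λ₂ = 26.190° + 49.321° = 75.51°.

-13.32°, 75.51°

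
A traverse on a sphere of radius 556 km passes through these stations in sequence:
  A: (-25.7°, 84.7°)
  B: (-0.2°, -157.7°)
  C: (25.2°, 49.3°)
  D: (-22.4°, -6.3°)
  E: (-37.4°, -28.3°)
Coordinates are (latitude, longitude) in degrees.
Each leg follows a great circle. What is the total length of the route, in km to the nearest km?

3440 km

Leg A→B: central angle 1.9998 rad, distance 1111.9 km.
Leg B→C: central angle 2.5110 rad, distance 1396.1 km.
Leg C→D: central angle 1.2552 rad, distance 697.9 km.
Leg D→E: central angle 0.4216 rad, distance 234.4 km.
Total: 1111.9 + 1396.1 + 697.9 + 234.4 ≈ 3440 km.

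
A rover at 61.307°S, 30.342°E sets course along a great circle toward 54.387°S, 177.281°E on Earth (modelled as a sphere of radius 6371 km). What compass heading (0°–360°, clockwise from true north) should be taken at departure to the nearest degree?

Δλ = 146.939° = 2.5646 rad.
y = sin Δλ · cos φ₂ = (0.5455)(0.5823) = 0.3177
x = cos φ₁ sin φ₂ − sin φ₁ cos φ₂ cos Δλ = (0.4801)(-0.8130) − (-0.8772)(0.5823)(-0.8381) = -0.8184
θ = atan2(y, x) = 158.79°, so the bearing is 159°.

159°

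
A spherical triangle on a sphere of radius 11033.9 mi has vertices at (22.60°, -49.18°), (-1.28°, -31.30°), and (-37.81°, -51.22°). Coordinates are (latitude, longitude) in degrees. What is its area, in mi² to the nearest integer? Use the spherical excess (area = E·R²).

21621026 mi²

Side lengths (central angles): a = 0.7132, b = 1.0549, c = 0.5160 rad; semiperimeter s = 1.1420.
By l'Huilier's theorem, tan(E/4) = √[tan(s/2) tan((s−a)/2) tan((s−b)/2) tan((s−c)/2)], giving spherical excess E = 0.1776 rad.
Area = E·R² = 0.1776 × (11033.9)² ≈ 21621026 mi².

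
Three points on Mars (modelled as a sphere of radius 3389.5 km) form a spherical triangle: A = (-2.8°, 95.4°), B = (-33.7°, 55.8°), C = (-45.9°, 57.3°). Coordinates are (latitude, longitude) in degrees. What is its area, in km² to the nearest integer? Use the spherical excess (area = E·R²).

Side lengths (central angles): a = 0.2139, b = 0.9495, c = 0.8401 rad; semiperimeter s = 1.0018.
By l'Huilier's theorem, tan(E/4) = √[tan(s/2) tan((s−a)/2) tan((s−b)/2) tan((s−c)/2)], giving spherical excess E = 0.0878 rad.
Area = E·R² = 0.0878 × (3389.5)² ≈ 1008170 km².

1008170 km²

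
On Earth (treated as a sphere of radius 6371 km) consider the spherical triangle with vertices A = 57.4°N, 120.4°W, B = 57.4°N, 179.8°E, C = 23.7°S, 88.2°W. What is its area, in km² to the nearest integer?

14982542 km²

Side lengths (central angles): a = 1.9346, b = 1.4919, c = 0.5438 rad; semiperimeter s = 1.9852.
By l'Huilier's theorem, tan(E/4) = √[tan(s/2) tan((s−a)/2) tan((s−b)/2) tan((s−c)/2)], giving spherical excess E = 0.3691 rad.
Area = E·R² = 0.3691 × (6371)² ≈ 14982542 km².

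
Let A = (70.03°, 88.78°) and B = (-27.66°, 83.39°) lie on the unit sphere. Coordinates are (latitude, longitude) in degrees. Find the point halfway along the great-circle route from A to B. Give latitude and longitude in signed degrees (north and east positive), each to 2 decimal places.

21.20°, 84.89°

Central angle δ = 1.7064 rad. Interpolating on the sphere with fraction f = 0.5:
P = [sin((1−f)δ)·A + sin(fδ)·B] / sin δ = 0.7604·A + 0.7604·B in Cartesian coordinates,
giving P = (0.0831, 0.9286, 0.3617), i.e. latitude 21.20°, longitude 84.89°.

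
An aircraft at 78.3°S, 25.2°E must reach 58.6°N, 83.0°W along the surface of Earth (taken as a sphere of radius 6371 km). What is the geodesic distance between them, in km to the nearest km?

With latitudes φ₁ = -78.300°, φ₂ = 58.600° and longitude difference Δλ = -108.200°:
cos c = sin φ₁ sin φ₂ + cos φ₁ cos φ₂ cos Δλ = (-0.9792)(0.8536) + (0.2028)(0.5210)(-0.3123) = -0.86882,
so c = arccos(-0.86882) = 2.62360 rad.
Distance = R·c = 6371 × 2.6236 ≈ 16715 km.

16715 km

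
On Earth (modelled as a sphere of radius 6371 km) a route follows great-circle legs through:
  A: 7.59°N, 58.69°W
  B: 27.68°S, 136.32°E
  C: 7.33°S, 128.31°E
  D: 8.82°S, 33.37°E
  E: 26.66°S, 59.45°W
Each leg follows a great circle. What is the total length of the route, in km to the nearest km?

Leg A→B: central angle 2.7122 rad, distance 17279.2 km.
Leg B→C: central angle 0.3790 rad, distance 2414.9 km.
Leg C→D: central angle 1.6357 rad, distance 10420.9 km.
Leg D→E: central angle 1.5454 rad, distance 9846.0 km.
Total: 17279.2 + 2414.9 + 10420.9 + 9846.0 ≈ 39961 km.

39961 km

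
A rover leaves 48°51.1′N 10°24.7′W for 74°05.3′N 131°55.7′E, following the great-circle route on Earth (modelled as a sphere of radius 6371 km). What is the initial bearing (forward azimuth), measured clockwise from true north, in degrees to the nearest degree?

12°

Δλ = 142.340° = 2.4843 rad.
y = sin Δλ · cos φ₂ = (0.6110)(0.2742) = 0.1675
x = cos φ₁ sin φ₂ − sin φ₁ cos φ₂ cos Δλ = (0.6580)(0.9617) − (0.7530)(0.2742)(-0.7917) = 0.7962
θ = atan2(y, x) = 11.88°, so the bearing is 12°.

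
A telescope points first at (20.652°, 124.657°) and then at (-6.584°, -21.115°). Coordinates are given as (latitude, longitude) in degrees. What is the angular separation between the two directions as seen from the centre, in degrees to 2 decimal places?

144.00°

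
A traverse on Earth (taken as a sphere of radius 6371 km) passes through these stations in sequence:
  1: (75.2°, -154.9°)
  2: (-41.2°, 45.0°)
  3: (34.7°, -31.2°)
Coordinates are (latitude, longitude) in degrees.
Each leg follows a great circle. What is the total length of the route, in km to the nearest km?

27575 km

Leg 1→2: central angle 2.5280 rad, distance 16105.6 km.
Leg 2→3: central angle 1.8002 rad, distance 11469.2 km.
Total: 16105.6 + 11469.2 ≈ 27575 km.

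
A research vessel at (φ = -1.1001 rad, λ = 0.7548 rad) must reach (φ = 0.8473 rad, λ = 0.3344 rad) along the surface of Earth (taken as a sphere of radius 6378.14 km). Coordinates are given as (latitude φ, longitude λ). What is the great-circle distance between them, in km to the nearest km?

12601 km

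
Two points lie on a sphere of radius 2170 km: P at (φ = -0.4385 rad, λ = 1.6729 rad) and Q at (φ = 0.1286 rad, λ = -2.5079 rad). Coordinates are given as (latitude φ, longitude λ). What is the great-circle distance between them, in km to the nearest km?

Let φ₁ = -0.4385 rad, φ₂ = 0.1286 rad, and Δλ = 2.1024 rad.
Haversine: a = sin²(Δφ/2) + cos φ₁ cos φ₂ sin²(Δλ/2) = 0.0783 + (0.9054)(0.9917)(0.7535) = 0.75480.
Central angle c = 2·arcsin(√a) = 2.10552 rad.
Distance = R·c = 2170 × 2.1055 ≈ 4569 km.

4569 km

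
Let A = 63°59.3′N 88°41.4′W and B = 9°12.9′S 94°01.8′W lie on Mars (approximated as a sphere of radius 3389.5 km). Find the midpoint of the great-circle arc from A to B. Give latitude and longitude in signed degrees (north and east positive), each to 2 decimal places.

The central angle between A and B is δ = 1.2796 rad.
With f = 0.5, the slerp weights are sin((1−f)δ)/sin δ = 0.6233 and sin(fδ)/sin δ = 0.6233.
Weighted sum of the unit vectors: (0.6233)·(0.0100,-0.4384,0.8987) + (0.6233)·(-0.0694,-0.9847,-0.1601) = (-0.0370, -0.8870, 0.4603).
Converting back: φ = atan2(z, √(x²+y²)) = 27.41°, λ = atan2(y, x) = -92.39°.

27.41°, -92.39°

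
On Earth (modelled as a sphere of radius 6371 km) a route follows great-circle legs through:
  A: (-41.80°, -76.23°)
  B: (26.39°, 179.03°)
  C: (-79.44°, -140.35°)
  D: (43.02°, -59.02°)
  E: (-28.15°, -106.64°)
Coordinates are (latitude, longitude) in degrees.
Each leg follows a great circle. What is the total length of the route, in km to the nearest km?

Leg A→B: central angle 2.0557 rad, distance 13097.2 km.
Leg B→C: central angle 1.8885 rad, distance 12031.3 km.
Leg C→D: central angle 2.2790 rad, distance 14519.8 km.
Leg D→E: central angle 1.4579 rad, distance 9288.4 km.
Total: 13097.2 + 12031.3 + 14519.8 + 9288.4 ≈ 48937 km.

48937 km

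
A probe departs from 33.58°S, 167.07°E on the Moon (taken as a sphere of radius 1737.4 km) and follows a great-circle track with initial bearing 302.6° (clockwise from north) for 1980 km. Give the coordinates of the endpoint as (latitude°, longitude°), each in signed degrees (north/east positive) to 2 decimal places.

Angular distance δ = d/R = 1980/1737.4 = 1.13963 rad; initial bearing θ = 5.2814 rad.
sin φ₂ = sin φ₁ cos δ + cos φ₁ sin δ cos θ = (-0.5531)(0.4179) + (0.8331)(0.9085)(0.5388) = 0.1766, so φ₂ = 10.17°.
Δλ = atan2(sin θ sin δ cos φ₁, cos δ − sin φ₁ sin φ₂) = atan2(-0.6376, 0.5156) = -51.039°.
λ₂ = 167.070° − 51.039° = 116.03°.

10.17°, 116.03°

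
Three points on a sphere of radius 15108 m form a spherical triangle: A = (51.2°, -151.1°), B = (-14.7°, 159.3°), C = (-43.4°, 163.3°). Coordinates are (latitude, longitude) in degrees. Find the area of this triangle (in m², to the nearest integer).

Side lengths (central angles): a = 0.5045, b = 1.7895, c = 1.3745 rad; semiperimeter s = 1.8342.
By l'Huilier's theorem, tan(E/4) = √[tan(s/2) tan((s−a)/2) tan((s−b)/2) tan((s−c)/2)], giving spherical excess E = 0.2923 rad.
Area = E·R² = 0.2923 × (15108)² ≈ 66707233 m².

66707233 m²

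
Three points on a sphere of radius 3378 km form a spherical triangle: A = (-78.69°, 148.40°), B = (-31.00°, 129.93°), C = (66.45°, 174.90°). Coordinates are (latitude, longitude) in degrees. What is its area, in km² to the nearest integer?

Side lengths (central angles): a = 1.8027, b = 2.5477, c = 0.8440 rad; semiperimeter s = 2.5972.
By l'Huilier's theorem, tan(E/4) = √[tan(s/2) tan((s−a)/2) tan((s−b)/2) tan((s−c)/2)], giving spherical excess E = 0.8334 rad.
Area = E·R² = 0.8334 × (3378)² ≈ 9509633 km².

9509633 km²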